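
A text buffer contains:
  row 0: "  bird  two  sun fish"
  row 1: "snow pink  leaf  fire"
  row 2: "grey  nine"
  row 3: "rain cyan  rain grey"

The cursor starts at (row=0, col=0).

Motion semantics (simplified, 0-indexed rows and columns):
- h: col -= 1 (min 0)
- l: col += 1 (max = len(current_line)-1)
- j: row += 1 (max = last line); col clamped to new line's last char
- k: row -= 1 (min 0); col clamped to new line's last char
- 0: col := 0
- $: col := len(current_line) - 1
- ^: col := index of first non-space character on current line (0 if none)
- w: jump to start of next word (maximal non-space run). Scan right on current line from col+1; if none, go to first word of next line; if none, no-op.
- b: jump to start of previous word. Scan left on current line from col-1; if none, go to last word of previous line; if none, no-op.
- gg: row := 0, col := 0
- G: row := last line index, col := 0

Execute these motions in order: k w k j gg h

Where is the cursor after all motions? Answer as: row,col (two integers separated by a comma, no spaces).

Answer: 0,0

Derivation:
After 1 (k): row=0 col=0 char='_'
After 2 (w): row=0 col=2 char='b'
After 3 (k): row=0 col=2 char='b'
After 4 (j): row=1 col=2 char='o'
After 5 (gg): row=0 col=0 char='_'
After 6 (h): row=0 col=0 char='_'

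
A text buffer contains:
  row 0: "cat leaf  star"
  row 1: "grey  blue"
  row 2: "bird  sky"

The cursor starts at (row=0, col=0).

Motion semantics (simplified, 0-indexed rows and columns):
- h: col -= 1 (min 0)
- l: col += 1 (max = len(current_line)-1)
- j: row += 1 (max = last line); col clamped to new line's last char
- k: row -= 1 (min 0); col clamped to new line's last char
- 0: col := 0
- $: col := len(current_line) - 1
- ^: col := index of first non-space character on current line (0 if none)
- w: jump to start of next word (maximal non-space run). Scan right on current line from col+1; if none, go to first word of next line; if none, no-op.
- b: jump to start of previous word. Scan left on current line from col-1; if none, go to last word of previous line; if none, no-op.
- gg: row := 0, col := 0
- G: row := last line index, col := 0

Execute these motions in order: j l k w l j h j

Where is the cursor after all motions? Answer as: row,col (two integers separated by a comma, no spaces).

After 1 (j): row=1 col=0 char='g'
After 2 (l): row=1 col=1 char='r'
After 3 (k): row=0 col=1 char='a'
After 4 (w): row=0 col=4 char='l'
After 5 (l): row=0 col=5 char='e'
After 6 (j): row=1 col=5 char='_'
After 7 (h): row=1 col=4 char='_'
After 8 (j): row=2 col=4 char='_'

Answer: 2,4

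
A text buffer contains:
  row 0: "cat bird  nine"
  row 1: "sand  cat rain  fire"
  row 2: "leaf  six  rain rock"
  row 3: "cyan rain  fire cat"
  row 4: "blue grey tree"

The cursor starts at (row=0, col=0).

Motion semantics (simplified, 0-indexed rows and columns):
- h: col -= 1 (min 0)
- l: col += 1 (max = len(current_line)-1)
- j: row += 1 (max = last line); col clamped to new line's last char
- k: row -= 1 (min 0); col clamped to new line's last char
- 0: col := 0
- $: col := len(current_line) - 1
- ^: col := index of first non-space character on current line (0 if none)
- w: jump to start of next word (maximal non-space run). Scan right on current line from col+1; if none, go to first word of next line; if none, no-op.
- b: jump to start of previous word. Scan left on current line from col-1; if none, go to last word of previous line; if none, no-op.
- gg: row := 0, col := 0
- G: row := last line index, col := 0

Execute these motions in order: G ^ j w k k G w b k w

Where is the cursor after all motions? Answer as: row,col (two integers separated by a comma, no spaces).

Answer: 3,5

Derivation:
After 1 (G): row=4 col=0 char='b'
After 2 (^): row=4 col=0 char='b'
After 3 (j): row=4 col=0 char='b'
After 4 (w): row=4 col=5 char='g'
After 5 (k): row=3 col=5 char='r'
After 6 (k): row=2 col=5 char='_'
After 7 (G): row=4 col=0 char='b'
After 8 (w): row=4 col=5 char='g'
After 9 (b): row=4 col=0 char='b'
After 10 (k): row=3 col=0 char='c'
After 11 (w): row=3 col=5 char='r'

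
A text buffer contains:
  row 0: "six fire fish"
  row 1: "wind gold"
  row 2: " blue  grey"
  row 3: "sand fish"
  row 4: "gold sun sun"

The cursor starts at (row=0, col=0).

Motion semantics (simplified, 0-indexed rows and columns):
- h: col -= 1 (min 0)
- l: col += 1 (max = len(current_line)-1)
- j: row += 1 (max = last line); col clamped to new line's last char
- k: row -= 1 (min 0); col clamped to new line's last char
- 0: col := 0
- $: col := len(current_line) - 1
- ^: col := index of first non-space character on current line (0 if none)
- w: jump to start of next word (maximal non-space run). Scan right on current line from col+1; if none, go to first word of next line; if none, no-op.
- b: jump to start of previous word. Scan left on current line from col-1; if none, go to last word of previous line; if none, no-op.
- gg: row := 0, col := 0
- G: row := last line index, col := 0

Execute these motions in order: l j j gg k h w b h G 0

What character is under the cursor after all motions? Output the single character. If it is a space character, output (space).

After 1 (l): row=0 col=1 char='i'
After 2 (j): row=1 col=1 char='i'
After 3 (j): row=2 col=1 char='b'
After 4 (gg): row=0 col=0 char='s'
After 5 (k): row=0 col=0 char='s'
After 6 (h): row=0 col=0 char='s'
After 7 (w): row=0 col=4 char='f'
After 8 (b): row=0 col=0 char='s'
After 9 (h): row=0 col=0 char='s'
After 10 (G): row=4 col=0 char='g'
After 11 (0): row=4 col=0 char='g'

Answer: g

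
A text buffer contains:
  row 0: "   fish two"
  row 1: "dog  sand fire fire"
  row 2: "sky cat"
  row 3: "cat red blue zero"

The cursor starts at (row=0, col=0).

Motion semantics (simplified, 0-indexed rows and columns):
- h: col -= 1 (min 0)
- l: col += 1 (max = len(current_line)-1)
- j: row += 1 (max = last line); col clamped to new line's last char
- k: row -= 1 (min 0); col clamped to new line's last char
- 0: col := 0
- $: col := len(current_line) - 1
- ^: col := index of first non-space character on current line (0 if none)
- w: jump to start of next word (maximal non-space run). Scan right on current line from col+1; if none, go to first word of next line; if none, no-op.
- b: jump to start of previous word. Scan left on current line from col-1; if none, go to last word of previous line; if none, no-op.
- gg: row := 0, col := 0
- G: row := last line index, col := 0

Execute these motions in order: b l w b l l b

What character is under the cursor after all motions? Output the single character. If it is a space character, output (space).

After 1 (b): row=0 col=0 char='_'
After 2 (l): row=0 col=1 char='_'
After 3 (w): row=0 col=3 char='f'
After 4 (b): row=0 col=3 char='f'
After 5 (l): row=0 col=4 char='i'
After 6 (l): row=0 col=5 char='s'
After 7 (b): row=0 col=3 char='f'

Answer: f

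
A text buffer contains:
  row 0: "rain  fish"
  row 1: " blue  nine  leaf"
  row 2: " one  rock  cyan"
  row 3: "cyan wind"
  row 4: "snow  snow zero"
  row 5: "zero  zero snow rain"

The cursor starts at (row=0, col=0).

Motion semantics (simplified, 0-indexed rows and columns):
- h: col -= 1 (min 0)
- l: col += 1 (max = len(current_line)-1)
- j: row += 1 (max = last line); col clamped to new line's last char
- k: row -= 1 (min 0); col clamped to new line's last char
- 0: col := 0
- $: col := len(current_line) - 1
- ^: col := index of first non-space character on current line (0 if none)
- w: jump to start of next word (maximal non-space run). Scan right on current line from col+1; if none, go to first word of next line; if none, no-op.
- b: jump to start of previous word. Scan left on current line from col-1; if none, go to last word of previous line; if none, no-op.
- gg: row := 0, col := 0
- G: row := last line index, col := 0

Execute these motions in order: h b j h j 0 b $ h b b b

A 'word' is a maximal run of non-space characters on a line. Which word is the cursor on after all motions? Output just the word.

After 1 (h): row=0 col=0 char='r'
After 2 (b): row=0 col=0 char='r'
After 3 (j): row=1 col=0 char='_'
After 4 (h): row=1 col=0 char='_'
After 5 (j): row=2 col=0 char='_'
After 6 (0): row=2 col=0 char='_'
After 7 (b): row=1 col=13 char='l'
After 8 ($): row=1 col=16 char='f'
After 9 (h): row=1 col=15 char='a'
After 10 (b): row=1 col=13 char='l'
After 11 (b): row=1 col=7 char='n'
After 12 (b): row=1 col=1 char='b'

Answer: blue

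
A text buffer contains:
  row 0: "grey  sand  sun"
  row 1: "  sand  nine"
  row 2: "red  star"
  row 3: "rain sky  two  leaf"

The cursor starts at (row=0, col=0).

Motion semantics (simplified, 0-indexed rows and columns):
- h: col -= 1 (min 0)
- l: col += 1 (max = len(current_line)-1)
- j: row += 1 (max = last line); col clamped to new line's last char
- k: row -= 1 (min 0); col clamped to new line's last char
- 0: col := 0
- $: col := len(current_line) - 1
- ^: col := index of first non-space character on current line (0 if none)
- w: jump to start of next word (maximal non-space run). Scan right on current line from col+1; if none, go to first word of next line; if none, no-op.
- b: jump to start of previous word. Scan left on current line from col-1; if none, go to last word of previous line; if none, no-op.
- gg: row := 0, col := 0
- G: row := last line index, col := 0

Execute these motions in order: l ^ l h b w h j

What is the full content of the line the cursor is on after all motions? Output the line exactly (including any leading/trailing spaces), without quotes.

After 1 (l): row=0 col=1 char='r'
After 2 (^): row=0 col=0 char='g'
After 3 (l): row=0 col=1 char='r'
After 4 (h): row=0 col=0 char='g'
After 5 (b): row=0 col=0 char='g'
After 6 (w): row=0 col=6 char='s'
After 7 (h): row=0 col=5 char='_'
After 8 (j): row=1 col=5 char='d'

Answer:   sand  nine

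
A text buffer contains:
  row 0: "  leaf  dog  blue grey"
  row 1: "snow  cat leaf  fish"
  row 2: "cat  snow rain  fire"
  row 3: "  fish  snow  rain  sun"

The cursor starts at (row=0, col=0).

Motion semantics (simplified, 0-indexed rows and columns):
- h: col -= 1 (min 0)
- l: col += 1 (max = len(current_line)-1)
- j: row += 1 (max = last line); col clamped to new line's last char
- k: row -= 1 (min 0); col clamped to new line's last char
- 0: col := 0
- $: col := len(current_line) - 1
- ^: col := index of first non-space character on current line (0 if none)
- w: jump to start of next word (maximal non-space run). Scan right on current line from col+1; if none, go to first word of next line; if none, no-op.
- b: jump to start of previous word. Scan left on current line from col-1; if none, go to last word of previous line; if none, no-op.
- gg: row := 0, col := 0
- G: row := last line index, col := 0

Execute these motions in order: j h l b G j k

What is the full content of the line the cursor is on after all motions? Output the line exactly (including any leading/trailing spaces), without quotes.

After 1 (j): row=1 col=0 char='s'
After 2 (h): row=1 col=0 char='s'
After 3 (l): row=1 col=1 char='n'
After 4 (b): row=1 col=0 char='s'
After 5 (G): row=3 col=0 char='_'
After 6 (j): row=3 col=0 char='_'
After 7 (k): row=2 col=0 char='c'

Answer: cat  snow rain  fire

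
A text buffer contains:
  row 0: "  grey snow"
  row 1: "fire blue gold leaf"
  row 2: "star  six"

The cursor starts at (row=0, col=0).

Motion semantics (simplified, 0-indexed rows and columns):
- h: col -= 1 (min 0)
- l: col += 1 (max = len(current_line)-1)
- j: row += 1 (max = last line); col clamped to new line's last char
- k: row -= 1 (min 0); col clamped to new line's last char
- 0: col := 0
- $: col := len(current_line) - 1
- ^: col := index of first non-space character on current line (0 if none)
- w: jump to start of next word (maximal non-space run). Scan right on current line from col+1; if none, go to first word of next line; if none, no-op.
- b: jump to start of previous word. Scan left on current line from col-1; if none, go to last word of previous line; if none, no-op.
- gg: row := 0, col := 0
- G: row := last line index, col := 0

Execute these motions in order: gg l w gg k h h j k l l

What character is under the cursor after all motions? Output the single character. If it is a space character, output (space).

Answer: g

Derivation:
After 1 (gg): row=0 col=0 char='_'
After 2 (l): row=0 col=1 char='_'
After 3 (w): row=0 col=2 char='g'
After 4 (gg): row=0 col=0 char='_'
After 5 (k): row=0 col=0 char='_'
After 6 (h): row=0 col=0 char='_'
After 7 (h): row=0 col=0 char='_'
After 8 (j): row=1 col=0 char='f'
After 9 (k): row=0 col=0 char='_'
After 10 (l): row=0 col=1 char='_'
After 11 (l): row=0 col=2 char='g'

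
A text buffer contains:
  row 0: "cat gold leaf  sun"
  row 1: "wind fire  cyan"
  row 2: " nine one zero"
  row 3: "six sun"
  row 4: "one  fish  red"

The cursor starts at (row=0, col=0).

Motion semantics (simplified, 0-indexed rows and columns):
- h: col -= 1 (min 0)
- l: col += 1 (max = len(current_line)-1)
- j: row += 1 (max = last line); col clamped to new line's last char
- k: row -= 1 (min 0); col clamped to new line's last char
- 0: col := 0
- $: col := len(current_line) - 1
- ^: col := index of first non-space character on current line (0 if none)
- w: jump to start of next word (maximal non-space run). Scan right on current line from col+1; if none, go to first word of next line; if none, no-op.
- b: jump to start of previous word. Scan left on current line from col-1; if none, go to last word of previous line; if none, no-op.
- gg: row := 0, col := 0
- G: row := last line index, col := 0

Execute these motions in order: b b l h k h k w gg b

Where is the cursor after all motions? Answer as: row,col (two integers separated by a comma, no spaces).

After 1 (b): row=0 col=0 char='c'
After 2 (b): row=0 col=0 char='c'
After 3 (l): row=0 col=1 char='a'
After 4 (h): row=0 col=0 char='c'
After 5 (k): row=0 col=0 char='c'
After 6 (h): row=0 col=0 char='c'
After 7 (k): row=0 col=0 char='c'
After 8 (w): row=0 col=4 char='g'
After 9 (gg): row=0 col=0 char='c'
After 10 (b): row=0 col=0 char='c'

Answer: 0,0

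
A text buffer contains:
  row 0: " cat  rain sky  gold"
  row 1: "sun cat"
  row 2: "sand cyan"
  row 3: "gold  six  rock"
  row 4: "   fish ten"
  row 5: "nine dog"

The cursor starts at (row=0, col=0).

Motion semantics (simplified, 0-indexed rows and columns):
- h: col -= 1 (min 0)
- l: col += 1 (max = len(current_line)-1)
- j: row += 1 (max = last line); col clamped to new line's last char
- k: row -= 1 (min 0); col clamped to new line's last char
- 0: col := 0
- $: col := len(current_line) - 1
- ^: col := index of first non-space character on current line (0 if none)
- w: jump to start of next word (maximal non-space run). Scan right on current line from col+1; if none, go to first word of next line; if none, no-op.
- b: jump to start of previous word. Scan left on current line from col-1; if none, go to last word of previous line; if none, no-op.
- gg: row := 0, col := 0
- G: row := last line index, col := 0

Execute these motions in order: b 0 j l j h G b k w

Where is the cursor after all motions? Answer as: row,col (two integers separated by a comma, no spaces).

After 1 (b): row=0 col=0 char='_'
After 2 (0): row=0 col=0 char='_'
After 3 (j): row=1 col=0 char='s'
After 4 (l): row=1 col=1 char='u'
After 5 (j): row=2 col=1 char='a'
After 6 (h): row=2 col=0 char='s'
After 7 (G): row=5 col=0 char='n'
After 8 (b): row=4 col=8 char='t'
After 9 (k): row=3 col=8 char='x'
After 10 (w): row=3 col=11 char='r'

Answer: 3,11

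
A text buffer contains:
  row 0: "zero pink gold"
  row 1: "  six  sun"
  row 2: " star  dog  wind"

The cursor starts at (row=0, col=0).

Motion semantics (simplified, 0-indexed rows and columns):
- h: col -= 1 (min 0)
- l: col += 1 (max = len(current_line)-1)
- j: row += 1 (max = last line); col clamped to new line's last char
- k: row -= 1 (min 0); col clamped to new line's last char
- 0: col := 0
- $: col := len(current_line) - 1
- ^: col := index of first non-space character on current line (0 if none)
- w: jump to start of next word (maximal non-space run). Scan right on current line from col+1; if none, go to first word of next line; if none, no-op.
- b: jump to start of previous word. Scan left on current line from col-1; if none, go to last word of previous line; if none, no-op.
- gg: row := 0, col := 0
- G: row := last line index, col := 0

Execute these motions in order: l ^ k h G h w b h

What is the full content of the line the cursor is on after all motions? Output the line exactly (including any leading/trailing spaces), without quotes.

After 1 (l): row=0 col=1 char='e'
After 2 (^): row=0 col=0 char='z'
After 3 (k): row=0 col=0 char='z'
After 4 (h): row=0 col=0 char='z'
After 5 (G): row=2 col=0 char='_'
After 6 (h): row=2 col=0 char='_'
After 7 (w): row=2 col=1 char='s'
After 8 (b): row=1 col=7 char='s'
After 9 (h): row=1 col=6 char='_'

Answer:   six  sun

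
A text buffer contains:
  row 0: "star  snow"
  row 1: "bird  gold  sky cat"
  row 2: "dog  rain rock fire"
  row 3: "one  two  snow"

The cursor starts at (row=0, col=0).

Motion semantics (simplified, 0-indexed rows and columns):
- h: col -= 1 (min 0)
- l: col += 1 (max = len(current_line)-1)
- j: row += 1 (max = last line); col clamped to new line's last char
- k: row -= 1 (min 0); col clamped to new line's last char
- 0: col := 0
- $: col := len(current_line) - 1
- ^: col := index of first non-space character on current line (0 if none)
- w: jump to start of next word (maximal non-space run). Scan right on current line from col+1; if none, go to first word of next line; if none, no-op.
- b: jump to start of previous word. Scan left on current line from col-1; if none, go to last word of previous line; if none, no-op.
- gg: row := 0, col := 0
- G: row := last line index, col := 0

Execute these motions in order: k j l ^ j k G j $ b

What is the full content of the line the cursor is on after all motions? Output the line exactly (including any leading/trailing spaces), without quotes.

After 1 (k): row=0 col=0 char='s'
After 2 (j): row=1 col=0 char='b'
After 3 (l): row=1 col=1 char='i'
After 4 (^): row=1 col=0 char='b'
After 5 (j): row=2 col=0 char='d'
After 6 (k): row=1 col=0 char='b'
After 7 (G): row=3 col=0 char='o'
After 8 (j): row=3 col=0 char='o'
After 9 ($): row=3 col=13 char='w'
After 10 (b): row=3 col=10 char='s'

Answer: one  two  snow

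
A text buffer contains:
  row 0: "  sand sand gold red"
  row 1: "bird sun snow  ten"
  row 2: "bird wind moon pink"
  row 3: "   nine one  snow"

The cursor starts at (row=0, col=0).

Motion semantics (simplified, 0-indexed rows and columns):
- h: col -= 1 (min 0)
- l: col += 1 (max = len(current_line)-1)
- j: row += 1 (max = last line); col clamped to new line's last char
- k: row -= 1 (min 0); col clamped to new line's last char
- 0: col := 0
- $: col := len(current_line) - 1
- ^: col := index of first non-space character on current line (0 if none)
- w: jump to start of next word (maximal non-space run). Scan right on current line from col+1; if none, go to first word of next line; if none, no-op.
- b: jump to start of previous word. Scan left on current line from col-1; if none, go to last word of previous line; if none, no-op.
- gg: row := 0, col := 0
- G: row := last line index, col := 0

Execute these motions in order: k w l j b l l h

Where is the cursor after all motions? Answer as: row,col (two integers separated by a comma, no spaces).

Answer: 1,1

Derivation:
After 1 (k): row=0 col=0 char='_'
After 2 (w): row=0 col=2 char='s'
After 3 (l): row=0 col=3 char='a'
After 4 (j): row=1 col=3 char='d'
After 5 (b): row=1 col=0 char='b'
After 6 (l): row=1 col=1 char='i'
After 7 (l): row=1 col=2 char='r'
After 8 (h): row=1 col=1 char='i'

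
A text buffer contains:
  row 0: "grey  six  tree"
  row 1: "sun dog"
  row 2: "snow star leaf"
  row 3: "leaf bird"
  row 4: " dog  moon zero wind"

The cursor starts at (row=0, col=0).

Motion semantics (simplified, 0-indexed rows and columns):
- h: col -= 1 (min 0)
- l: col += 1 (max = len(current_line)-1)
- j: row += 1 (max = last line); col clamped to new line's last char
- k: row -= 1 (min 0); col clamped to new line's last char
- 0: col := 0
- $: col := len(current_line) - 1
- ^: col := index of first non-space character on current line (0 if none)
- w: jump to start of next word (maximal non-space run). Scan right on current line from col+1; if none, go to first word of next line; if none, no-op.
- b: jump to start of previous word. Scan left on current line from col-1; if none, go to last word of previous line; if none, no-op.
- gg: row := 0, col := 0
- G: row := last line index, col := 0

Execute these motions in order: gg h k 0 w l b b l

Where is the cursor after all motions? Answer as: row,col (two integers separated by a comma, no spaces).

Answer: 0,1

Derivation:
After 1 (gg): row=0 col=0 char='g'
After 2 (h): row=0 col=0 char='g'
After 3 (k): row=0 col=0 char='g'
After 4 (0): row=0 col=0 char='g'
After 5 (w): row=0 col=6 char='s'
After 6 (l): row=0 col=7 char='i'
After 7 (b): row=0 col=6 char='s'
After 8 (b): row=0 col=0 char='g'
After 9 (l): row=0 col=1 char='r'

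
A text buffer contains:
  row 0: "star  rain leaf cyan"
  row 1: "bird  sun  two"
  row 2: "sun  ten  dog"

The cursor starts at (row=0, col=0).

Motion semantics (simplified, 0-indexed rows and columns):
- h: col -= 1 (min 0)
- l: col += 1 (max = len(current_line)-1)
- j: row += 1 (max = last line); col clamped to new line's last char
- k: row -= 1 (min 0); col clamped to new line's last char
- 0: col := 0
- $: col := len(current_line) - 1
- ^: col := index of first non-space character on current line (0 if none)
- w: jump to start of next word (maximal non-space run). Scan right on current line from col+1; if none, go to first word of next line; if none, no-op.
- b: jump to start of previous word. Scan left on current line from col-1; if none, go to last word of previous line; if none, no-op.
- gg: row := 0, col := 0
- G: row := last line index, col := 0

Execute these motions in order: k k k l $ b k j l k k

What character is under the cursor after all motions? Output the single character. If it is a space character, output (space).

Answer: a

Derivation:
After 1 (k): row=0 col=0 char='s'
After 2 (k): row=0 col=0 char='s'
After 3 (k): row=0 col=0 char='s'
After 4 (l): row=0 col=1 char='t'
After 5 ($): row=0 col=19 char='n'
After 6 (b): row=0 col=16 char='c'
After 7 (k): row=0 col=16 char='c'
After 8 (j): row=1 col=13 char='o'
After 9 (l): row=1 col=13 char='o'
After 10 (k): row=0 col=13 char='a'
After 11 (k): row=0 col=13 char='a'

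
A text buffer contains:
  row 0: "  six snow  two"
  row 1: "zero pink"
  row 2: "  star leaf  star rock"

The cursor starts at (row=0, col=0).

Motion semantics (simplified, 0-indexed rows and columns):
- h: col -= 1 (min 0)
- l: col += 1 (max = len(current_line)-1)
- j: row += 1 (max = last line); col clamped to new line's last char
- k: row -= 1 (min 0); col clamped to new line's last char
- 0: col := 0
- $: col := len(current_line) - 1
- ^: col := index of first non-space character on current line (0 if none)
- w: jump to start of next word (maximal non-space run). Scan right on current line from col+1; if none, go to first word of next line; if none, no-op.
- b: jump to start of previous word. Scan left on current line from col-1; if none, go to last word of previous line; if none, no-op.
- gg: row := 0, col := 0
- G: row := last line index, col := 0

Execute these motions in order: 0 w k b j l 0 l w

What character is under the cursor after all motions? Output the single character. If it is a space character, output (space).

Answer: p

Derivation:
After 1 (0): row=0 col=0 char='_'
After 2 (w): row=0 col=2 char='s'
After 3 (k): row=0 col=2 char='s'
After 4 (b): row=0 col=2 char='s'
After 5 (j): row=1 col=2 char='r'
After 6 (l): row=1 col=3 char='o'
After 7 (0): row=1 col=0 char='z'
After 8 (l): row=1 col=1 char='e'
After 9 (w): row=1 col=5 char='p'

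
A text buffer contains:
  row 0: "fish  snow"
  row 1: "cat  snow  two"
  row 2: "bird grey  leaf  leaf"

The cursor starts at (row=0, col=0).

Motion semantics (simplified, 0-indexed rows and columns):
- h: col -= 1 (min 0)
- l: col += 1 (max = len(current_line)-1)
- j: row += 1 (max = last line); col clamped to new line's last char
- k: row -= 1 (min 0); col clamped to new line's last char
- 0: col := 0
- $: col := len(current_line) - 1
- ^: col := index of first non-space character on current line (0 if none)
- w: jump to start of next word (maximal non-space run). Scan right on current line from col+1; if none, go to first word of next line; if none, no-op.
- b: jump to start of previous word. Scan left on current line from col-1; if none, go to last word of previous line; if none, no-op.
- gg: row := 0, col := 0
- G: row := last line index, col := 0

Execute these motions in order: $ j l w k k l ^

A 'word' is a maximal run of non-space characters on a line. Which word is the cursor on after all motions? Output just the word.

Answer: fish

Derivation:
After 1 ($): row=0 col=9 char='w'
After 2 (j): row=1 col=9 char='_'
After 3 (l): row=1 col=10 char='_'
After 4 (w): row=1 col=11 char='t'
After 5 (k): row=0 col=9 char='w'
After 6 (k): row=0 col=9 char='w'
After 7 (l): row=0 col=9 char='w'
After 8 (^): row=0 col=0 char='f'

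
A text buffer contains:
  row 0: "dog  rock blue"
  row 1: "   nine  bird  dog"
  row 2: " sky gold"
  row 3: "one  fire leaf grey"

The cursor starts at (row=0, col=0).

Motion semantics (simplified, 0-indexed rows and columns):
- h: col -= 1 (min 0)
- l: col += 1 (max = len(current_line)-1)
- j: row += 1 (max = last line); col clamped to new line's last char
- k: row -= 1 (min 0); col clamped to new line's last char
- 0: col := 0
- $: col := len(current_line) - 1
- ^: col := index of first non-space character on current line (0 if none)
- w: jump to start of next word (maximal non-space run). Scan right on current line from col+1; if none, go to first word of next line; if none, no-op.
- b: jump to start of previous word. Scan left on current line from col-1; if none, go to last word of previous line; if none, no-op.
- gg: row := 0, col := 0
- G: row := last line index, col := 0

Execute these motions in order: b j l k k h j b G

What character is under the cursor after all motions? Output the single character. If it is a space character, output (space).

Answer: o

Derivation:
After 1 (b): row=0 col=0 char='d'
After 2 (j): row=1 col=0 char='_'
After 3 (l): row=1 col=1 char='_'
After 4 (k): row=0 col=1 char='o'
After 5 (k): row=0 col=1 char='o'
After 6 (h): row=0 col=0 char='d'
After 7 (j): row=1 col=0 char='_'
After 8 (b): row=0 col=10 char='b'
After 9 (G): row=3 col=0 char='o'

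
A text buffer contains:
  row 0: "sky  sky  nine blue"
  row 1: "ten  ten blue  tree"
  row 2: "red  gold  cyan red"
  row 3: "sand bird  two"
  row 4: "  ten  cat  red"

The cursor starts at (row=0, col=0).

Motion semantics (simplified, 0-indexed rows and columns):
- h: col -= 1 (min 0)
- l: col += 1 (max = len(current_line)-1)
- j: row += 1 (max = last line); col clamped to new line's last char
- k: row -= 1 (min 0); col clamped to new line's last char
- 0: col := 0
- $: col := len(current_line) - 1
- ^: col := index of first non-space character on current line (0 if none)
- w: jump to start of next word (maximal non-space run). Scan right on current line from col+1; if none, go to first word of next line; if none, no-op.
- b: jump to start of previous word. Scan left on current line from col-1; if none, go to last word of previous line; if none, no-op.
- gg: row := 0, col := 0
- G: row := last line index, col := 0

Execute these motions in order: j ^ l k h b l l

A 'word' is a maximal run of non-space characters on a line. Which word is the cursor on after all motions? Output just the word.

Answer: sky

Derivation:
After 1 (j): row=1 col=0 char='t'
After 2 (^): row=1 col=0 char='t'
After 3 (l): row=1 col=1 char='e'
After 4 (k): row=0 col=1 char='k'
After 5 (h): row=0 col=0 char='s'
After 6 (b): row=0 col=0 char='s'
After 7 (l): row=0 col=1 char='k'
After 8 (l): row=0 col=2 char='y'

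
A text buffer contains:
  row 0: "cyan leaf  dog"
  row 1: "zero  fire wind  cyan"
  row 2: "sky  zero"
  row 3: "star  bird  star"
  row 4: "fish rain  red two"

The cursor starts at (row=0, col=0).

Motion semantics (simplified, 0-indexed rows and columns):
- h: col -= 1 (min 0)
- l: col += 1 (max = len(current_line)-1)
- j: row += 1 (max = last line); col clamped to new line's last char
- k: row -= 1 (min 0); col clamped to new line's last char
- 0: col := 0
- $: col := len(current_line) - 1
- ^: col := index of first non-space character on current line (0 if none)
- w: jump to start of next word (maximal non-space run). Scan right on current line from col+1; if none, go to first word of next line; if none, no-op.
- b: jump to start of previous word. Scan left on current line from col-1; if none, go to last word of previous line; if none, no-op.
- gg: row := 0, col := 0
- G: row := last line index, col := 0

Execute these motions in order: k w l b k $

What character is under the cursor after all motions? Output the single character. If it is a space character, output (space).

Answer: g

Derivation:
After 1 (k): row=0 col=0 char='c'
After 2 (w): row=0 col=5 char='l'
After 3 (l): row=0 col=6 char='e'
After 4 (b): row=0 col=5 char='l'
After 5 (k): row=0 col=5 char='l'
After 6 ($): row=0 col=13 char='g'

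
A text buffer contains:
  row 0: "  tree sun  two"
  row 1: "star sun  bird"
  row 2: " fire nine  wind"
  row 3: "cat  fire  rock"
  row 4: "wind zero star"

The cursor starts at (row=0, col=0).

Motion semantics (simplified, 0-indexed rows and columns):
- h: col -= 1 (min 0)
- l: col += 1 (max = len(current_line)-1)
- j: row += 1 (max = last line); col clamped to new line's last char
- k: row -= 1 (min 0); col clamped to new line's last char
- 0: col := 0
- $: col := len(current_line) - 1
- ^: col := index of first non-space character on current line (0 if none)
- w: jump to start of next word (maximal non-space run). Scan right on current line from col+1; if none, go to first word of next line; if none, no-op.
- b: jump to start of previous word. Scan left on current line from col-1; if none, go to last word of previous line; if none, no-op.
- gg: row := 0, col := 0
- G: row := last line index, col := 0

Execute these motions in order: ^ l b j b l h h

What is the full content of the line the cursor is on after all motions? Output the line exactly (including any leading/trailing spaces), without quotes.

After 1 (^): row=0 col=2 char='t'
After 2 (l): row=0 col=3 char='r'
After 3 (b): row=0 col=2 char='t'
After 4 (j): row=1 col=2 char='a'
After 5 (b): row=1 col=0 char='s'
After 6 (l): row=1 col=1 char='t'
After 7 (h): row=1 col=0 char='s'
After 8 (h): row=1 col=0 char='s'

Answer: star sun  bird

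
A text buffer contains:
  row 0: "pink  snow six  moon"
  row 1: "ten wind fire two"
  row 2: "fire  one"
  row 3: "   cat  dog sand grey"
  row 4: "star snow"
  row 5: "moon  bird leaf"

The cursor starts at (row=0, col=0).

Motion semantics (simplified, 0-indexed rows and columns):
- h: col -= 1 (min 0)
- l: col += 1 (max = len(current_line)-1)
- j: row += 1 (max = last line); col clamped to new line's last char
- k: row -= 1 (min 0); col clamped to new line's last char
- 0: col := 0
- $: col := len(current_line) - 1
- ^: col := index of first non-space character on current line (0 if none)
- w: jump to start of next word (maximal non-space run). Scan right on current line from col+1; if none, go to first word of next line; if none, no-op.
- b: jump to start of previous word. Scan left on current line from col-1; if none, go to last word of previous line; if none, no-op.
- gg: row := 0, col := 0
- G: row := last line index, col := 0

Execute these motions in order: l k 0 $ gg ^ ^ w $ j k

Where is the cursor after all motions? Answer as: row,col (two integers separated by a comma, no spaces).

After 1 (l): row=0 col=1 char='i'
After 2 (k): row=0 col=1 char='i'
After 3 (0): row=0 col=0 char='p'
After 4 ($): row=0 col=19 char='n'
After 5 (gg): row=0 col=0 char='p'
After 6 (^): row=0 col=0 char='p'
After 7 (^): row=0 col=0 char='p'
After 8 (w): row=0 col=6 char='s'
After 9 ($): row=0 col=19 char='n'
After 10 (j): row=1 col=16 char='o'
After 11 (k): row=0 col=16 char='m'

Answer: 0,16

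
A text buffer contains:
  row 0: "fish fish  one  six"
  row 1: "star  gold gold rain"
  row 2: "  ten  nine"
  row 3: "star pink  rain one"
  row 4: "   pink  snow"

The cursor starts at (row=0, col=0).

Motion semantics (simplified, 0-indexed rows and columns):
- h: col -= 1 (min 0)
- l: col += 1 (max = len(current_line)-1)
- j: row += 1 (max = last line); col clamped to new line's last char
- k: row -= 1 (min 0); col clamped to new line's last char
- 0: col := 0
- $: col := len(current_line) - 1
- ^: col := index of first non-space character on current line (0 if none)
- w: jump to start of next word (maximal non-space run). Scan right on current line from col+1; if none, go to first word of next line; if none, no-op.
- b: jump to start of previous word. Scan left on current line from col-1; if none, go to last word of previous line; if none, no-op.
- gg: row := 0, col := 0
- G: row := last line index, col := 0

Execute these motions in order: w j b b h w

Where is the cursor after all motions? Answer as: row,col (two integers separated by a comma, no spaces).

Answer: 0,16

Derivation:
After 1 (w): row=0 col=5 char='f'
After 2 (j): row=1 col=5 char='_'
After 3 (b): row=1 col=0 char='s'
After 4 (b): row=0 col=16 char='s'
After 5 (h): row=0 col=15 char='_'
After 6 (w): row=0 col=16 char='s'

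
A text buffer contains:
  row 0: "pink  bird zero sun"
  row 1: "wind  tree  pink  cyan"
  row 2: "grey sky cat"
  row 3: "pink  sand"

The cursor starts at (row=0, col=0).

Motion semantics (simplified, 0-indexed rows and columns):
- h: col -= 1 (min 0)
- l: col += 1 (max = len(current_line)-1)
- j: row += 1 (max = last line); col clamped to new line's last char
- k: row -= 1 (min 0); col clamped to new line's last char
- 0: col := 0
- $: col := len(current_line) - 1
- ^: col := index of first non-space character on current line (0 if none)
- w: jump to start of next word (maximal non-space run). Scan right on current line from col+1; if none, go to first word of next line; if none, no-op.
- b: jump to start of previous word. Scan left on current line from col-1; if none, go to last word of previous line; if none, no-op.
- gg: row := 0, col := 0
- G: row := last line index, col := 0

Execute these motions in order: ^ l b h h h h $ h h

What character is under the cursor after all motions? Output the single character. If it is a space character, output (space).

Answer: s

Derivation:
After 1 (^): row=0 col=0 char='p'
After 2 (l): row=0 col=1 char='i'
After 3 (b): row=0 col=0 char='p'
After 4 (h): row=0 col=0 char='p'
After 5 (h): row=0 col=0 char='p'
After 6 (h): row=0 col=0 char='p'
After 7 (h): row=0 col=0 char='p'
After 8 ($): row=0 col=18 char='n'
After 9 (h): row=0 col=17 char='u'
After 10 (h): row=0 col=16 char='s'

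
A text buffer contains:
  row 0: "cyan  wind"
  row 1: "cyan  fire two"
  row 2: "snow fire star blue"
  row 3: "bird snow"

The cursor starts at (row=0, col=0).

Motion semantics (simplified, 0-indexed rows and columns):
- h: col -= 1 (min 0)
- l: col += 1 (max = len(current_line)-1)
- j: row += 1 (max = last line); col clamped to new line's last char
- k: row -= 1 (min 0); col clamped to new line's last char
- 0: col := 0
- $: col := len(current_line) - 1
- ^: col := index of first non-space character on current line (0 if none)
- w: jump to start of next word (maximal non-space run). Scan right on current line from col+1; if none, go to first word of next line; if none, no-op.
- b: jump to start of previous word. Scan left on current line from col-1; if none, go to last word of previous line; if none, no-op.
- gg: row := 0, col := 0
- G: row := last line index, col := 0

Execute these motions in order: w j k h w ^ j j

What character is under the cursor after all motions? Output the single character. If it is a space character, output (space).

After 1 (w): row=0 col=6 char='w'
After 2 (j): row=1 col=6 char='f'
After 3 (k): row=0 col=6 char='w'
After 4 (h): row=0 col=5 char='_'
After 5 (w): row=0 col=6 char='w'
After 6 (^): row=0 col=0 char='c'
After 7 (j): row=1 col=0 char='c'
After 8 (j): row=2 col=0 char='s'

Answer: s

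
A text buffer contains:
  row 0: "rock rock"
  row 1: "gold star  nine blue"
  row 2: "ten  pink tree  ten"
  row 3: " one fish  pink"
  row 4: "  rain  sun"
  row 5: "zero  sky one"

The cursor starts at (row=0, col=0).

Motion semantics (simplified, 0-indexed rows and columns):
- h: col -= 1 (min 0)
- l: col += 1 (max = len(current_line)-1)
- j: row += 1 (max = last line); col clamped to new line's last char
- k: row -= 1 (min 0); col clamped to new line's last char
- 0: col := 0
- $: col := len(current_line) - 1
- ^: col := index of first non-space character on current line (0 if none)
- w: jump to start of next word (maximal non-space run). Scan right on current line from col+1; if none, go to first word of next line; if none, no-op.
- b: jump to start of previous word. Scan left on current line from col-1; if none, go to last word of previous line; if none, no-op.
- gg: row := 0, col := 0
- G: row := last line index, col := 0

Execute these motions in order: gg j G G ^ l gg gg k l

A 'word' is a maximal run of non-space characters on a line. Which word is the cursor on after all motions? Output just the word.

After 1 (gg): row=0 col=0 char='r'
After 2 (j): row=1 col=0 char='g'
After 3 (G): row=5 col=0 char='z'
After 4 (G): row=5 col=0 char='z'
After 5 (^): row=5 col=0 char='z'
After 6 (l): row=5 col=1 char='e'
After 7 (gg): row=0 col=0 char='r'
After 8 (gg): row=0 col=0 char='r'
After 9 (k): row=0 col=0 char='r'
After 10 (l): row=0 col=1 char='o'

Answer: rock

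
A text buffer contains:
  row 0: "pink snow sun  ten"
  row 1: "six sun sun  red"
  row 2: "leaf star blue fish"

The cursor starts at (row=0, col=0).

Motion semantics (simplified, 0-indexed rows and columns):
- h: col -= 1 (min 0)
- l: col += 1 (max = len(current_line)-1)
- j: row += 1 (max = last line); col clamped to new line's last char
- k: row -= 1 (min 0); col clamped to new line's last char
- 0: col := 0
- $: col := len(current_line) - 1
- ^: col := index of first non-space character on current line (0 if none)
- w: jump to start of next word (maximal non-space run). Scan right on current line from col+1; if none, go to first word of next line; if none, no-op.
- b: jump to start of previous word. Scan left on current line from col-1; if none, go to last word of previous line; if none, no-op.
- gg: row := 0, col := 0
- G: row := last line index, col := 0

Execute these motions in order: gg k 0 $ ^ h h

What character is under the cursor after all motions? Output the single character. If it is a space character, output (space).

Answer: p

Derivation:
After 1 (gg): row=0 col=0 char='p'
After 2 (k): row=0 col=0 char='p'
After 3 (0): row=0 col=0 char='p'
After 4 ($): row=0 col=17 char='n'
After 5 (^): row=0 col=0 char='p'
After 6 (h): row=0 col=0 char='p'
After 7 (h): row=0 col=0 char='p'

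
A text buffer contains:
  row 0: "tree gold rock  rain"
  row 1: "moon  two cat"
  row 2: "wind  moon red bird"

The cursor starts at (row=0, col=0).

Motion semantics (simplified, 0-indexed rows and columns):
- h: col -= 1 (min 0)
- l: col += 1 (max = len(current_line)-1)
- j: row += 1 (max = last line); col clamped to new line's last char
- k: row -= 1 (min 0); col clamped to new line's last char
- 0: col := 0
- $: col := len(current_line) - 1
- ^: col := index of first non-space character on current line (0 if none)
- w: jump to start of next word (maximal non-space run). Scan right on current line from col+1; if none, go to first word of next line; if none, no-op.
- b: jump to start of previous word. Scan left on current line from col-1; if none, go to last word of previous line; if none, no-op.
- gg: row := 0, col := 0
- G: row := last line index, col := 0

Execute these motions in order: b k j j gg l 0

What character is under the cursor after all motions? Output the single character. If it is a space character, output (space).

After 1 (b): row=0 col=0 char='t'
After 2 (k): row=0 col=0 char='t'
After 3 (j): row=1 col=0 char='m'
After 4 (j): row=2 col=0 char='w'
After 5 (gg): row=0 col=0 char='t'
After 6 (l): row=0 col=1 char='r'
After 7 (0): row=0 col=0 char='t'

Answer: t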